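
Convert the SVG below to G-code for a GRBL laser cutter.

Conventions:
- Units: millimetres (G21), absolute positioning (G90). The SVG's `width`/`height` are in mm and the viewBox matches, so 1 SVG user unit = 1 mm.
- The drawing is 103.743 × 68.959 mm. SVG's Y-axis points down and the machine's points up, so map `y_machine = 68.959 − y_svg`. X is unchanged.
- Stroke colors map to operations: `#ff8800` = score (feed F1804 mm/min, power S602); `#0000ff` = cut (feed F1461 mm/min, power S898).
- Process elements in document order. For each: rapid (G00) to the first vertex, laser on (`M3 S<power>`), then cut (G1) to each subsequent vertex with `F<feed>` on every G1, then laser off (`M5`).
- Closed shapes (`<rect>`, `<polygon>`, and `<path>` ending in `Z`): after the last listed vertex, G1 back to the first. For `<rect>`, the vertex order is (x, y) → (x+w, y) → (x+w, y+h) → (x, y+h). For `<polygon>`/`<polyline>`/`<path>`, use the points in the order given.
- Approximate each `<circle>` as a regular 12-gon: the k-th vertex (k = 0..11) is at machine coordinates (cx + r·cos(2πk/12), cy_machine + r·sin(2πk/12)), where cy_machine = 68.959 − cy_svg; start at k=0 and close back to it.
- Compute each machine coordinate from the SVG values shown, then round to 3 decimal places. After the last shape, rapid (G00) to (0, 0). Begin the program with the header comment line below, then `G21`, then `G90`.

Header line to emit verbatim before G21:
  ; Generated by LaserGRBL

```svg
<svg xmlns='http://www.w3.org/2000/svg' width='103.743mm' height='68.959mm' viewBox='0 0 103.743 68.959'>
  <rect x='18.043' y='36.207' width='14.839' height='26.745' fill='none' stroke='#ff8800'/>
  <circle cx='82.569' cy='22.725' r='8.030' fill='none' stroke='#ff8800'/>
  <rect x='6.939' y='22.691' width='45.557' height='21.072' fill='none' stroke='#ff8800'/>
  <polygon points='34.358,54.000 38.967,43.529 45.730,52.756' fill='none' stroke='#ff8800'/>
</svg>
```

; Generated by LaserGRBL
G21
G90
G00 X18.043 Y32.752
M3 S602
G1 X32.882 Y32.752 F1804
G1 X32.882 Y6.007 F1804
G1 X18.043 Y6.007 F1804
G1 X18.043 Y32.752 F1804
M5
G00 X90.599 Y46.234
M3 S602
G1 X89.523 Y50.249 F1804
G1 X86.584 Y53.188 F1804
G1 X82.569 Y54.264 F1804
G1 X78.554 Y53.188 F1804
G1 X75.615 Y50.249 F1804
G1 X74.539 Y46.234 F1804
G1 X75.615 Y42.219 F1804
G1 X78.554 Y39.280 F1804
G1 X82.569 Y38.204 F1804
G1 X86.584 Y39.280 F1804
G1 X89.523 Y42.219 F1804
G1 X90.599 Y46.234 F1804
M5
G00 X6.939 Y46.268
M3 S602
G1 X52.496 Y46.268 F1804
G1 X52.496 Y25.196 F1804
G1 X6.939 Y25.196 F1804
G1 X6.939 Y46.268 F1804
M5
G00 X34.358 Y14.959
M3 S602
G1 X38.967 Y25.430 F1804
G1 X45.730 Y16.203 F1804
G1 X34.358 Y14.959 F1804
M5
G00 X0.000 Y0.000

1 u = 1 mm; y_m = 68.959 − y.

[1] `<rect>` rectangle, #ff8800→score S602 F1804: (18.043,32.752) → (32.882,32.752) → (32.882,6.007) → (18.043,6.007) → (18.043,32.752) (closed)

[2] `<circle>` circle, #ff8800→score S602 F1804: (90.599,46.234) → (89.523,50.249) → (86.584,53.188) → (82.569,54.264) → (78.554,53.188) → (75.615,50.249) → (74.539,46.234) → (75.615,42.219) → (78.554,39.280) → (82.569,38.204) → (86.584,39.280) → (89.523,42.219) → (90.599,46.234) (closed)

[3] `<rect>` rectangle, #ff8800→score S602 F1804: (6.939,46.268) → (52.496,46.268) → (52.496,25.196) → (6.939,25.196) → (6.939,46.268) (closed)

[4] `<polygon>` regular polygon, #ff8800→score S602 F1804: (34.358,14.959) → (38.967,25.430) → (45.730,16.203) → (34.358,14.959) (closed)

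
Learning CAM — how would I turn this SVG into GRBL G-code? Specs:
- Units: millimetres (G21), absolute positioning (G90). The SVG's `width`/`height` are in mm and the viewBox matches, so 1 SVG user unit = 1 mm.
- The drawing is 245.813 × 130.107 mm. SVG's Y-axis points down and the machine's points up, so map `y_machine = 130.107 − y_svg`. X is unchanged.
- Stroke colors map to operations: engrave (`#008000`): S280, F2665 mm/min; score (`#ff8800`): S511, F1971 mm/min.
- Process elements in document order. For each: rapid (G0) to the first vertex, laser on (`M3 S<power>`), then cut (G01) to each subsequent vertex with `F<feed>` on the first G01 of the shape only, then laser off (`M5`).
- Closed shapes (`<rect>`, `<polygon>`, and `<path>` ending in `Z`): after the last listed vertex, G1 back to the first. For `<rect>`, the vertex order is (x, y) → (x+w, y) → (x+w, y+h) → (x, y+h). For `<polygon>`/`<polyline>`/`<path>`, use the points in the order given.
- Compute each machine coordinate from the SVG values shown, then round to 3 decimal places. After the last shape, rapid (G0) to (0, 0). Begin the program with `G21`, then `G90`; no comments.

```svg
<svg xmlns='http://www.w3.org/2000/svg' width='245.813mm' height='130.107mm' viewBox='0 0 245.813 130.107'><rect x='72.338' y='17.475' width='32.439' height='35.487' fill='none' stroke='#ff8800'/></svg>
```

G21
G90
G0 X72.338 Y112.632
M3 S511
G01 X104.777 Y112.632 F1971
G01 X104.777 Y77.145
G01 X72.338 Y77.145
G01 X72.338 Y112.632
M5
G0 X0.000 Y0.000

viewBox `0 0 245.813 130.107` with mm width/height → 1 unit = 1 mm. Flip: y_m = 130.107 − y_svg.

**Shape 1** — `<rect>` rectangle, stroke `#ff8800` → score (S511, F1971). Machine vertices: (72.338,112.632) → (104.777,112.632) → (104.777,77.145) → (72.338,77.145) → (72.338,112.632). Closed: final G1 returns to the first vertex.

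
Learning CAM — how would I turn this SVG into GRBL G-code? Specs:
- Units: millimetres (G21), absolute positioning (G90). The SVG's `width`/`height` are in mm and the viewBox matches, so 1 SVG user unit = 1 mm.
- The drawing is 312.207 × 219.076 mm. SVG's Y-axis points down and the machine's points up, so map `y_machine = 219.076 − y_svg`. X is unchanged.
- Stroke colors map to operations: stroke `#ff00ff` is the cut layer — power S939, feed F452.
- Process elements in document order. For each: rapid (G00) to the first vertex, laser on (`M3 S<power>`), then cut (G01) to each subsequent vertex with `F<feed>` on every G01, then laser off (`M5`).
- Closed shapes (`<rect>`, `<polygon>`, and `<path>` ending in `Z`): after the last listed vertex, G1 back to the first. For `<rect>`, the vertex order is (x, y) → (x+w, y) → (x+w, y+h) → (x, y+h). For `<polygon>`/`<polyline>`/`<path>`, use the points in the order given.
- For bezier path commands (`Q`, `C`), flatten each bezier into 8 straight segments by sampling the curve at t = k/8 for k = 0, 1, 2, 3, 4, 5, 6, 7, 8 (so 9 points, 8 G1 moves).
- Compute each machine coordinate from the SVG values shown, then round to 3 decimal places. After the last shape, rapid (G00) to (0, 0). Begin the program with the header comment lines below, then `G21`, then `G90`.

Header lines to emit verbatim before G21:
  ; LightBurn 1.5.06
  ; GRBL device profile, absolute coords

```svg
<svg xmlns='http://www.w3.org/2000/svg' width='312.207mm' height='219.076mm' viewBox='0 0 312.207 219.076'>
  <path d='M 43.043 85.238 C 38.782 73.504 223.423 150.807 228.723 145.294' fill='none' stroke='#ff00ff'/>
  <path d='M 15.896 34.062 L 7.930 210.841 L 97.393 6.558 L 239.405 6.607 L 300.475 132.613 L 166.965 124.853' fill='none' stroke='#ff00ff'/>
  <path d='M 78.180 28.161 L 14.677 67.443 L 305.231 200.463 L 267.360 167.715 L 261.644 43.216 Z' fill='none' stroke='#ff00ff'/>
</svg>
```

1 u = 1 mm; y_m = 219.076 − y.

[1] `<path>` cubic bezier, #ff00ff→cut S939 F452: (43.043,133.838) → (49.581,134.400) → (69.513,128.629) → (98.523,118.539) → (132.298,106.143) → (166.520,93.455) → (196.875,82.490) → (219.048,75.261) → (228.723,73.782)

[2] `<path>` open polyline, #ff00ff→cut S939 F452: (15.896,185.014) → (7.930,8.235) → (97.393,212.518) → (239.405,212.469) → (300.475,86.463) → (166.965,94.223)

[3] `<path>` closed polygon, #ff00ff→cut S939 F452: (78.180,190.915) → (14.677,151.633) → (305.231,18.613) → (267.360,51.361) → (261.644,175.860) → (78.180,190.915) (closed)

; LightBurn 1.5.06
; GRBL device profile, absolute coords
G21
G90
G00 X43.043 Y133.838
M3 S939
G01 X49.581 Y134.400 F452
G01 X69.513 Y128.629 F452
G01 X98.523 Y118.539 F452
G01 X132.298 Y106.143 F452
G01 X166.520 Y93.455 F452
G01 X196.875 Y82.490 F452
G01 X219.048 Y75.261 F452
G01 X228.723 Y73.782 F452
M5
G00 X15.896 Y185.014
M3 S939
G01 X7.930 Y8.235 F452
G01 X97.393 Y212.518 F452
G01 X239.405 Y212.469 F452
G01 X300.475 Y86.463 F452
G01 X166.965 Y94.223 F452
M5
G00 X78.180 Y190.915
M3 S939
G01 X14.677 Y151.633 F452
G01 X305.231 Y18.613 F452
G01 X267.360 Y51.361 F452
G01 X261.644 Y175.860 F452
G01 X78.180 Y190.915 F452
M5
G00 X0.000 Y0.000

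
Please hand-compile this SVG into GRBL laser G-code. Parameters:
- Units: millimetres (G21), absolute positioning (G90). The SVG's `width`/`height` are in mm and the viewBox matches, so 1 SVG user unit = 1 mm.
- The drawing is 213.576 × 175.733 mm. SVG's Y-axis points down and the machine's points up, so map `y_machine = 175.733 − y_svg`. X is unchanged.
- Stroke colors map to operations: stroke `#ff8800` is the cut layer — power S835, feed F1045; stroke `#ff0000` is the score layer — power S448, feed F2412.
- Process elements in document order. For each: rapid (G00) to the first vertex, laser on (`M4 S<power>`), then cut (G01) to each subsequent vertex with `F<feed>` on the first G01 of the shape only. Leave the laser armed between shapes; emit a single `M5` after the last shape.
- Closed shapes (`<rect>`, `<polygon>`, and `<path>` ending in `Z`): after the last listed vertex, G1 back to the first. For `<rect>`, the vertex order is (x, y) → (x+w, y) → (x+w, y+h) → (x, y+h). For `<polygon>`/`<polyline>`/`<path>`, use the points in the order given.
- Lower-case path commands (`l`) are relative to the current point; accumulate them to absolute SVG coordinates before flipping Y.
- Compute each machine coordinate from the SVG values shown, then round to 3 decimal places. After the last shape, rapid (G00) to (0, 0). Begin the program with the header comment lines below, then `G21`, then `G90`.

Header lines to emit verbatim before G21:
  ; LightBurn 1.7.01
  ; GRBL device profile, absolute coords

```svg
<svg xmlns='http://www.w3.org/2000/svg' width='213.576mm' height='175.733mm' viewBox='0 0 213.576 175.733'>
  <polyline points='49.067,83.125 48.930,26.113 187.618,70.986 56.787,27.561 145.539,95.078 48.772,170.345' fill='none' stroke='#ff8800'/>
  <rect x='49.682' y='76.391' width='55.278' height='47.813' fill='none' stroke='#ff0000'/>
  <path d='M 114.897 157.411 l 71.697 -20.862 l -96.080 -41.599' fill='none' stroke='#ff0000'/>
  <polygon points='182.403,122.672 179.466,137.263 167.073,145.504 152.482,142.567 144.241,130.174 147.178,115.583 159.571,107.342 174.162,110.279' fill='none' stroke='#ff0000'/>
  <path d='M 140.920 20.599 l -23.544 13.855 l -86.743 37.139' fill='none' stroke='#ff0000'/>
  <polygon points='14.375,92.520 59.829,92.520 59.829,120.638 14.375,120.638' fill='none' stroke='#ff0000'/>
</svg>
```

; LightBurn 1.7.01
; GRBL device profile, absolute coords
G21
G90
G00 X49.067 Y92.608
M4 S835
G01 X48.930 Y149.620 F1045
G01 X187.618 Y104.747
G01 X56.787 Y148.172
G01 X145.539 Y80.655
G01 X48.772 Y5.388
G00 X49.682 Y99.342
M4 S448
G01 X104.960 Y99.342 F2412
G01 X104.960 Y51.529
G01 X49.682 Y51.529
G01 X49.682 Y99.342
G00 X114.897 Y18.322
M4 S448
G01 X186.594 Y39.184 F2412
G01 X90.514 Y80.783
G00 X182.403 Y53.061
M4 S448
G01 X179.466 Y38.470 F2412
G01 X167.073 Y30.229
G01 X152.482 Y33.166
G01 X144.241 Y45.559
G01 X147.178 Y60.150
G01 X159.571 Y68.391
G01 X174.162 Y65.454
G01 X182.403 Y53.061
G00 X140.920 Y155.134
M4 S448
G01 X117.376 Y141.279 F2412
G01 X30.633 Y104.140
G00 X14.375 Y83.213
M4 S448
G01 X59.829 Y83.213 F2412
G01 X59.829 Y55.095
G01 X14.375 Y55.095
G01 X14.375 Y83.213
M5
G00 X0.000 Y0.000

Since the viewBox matches the mm dimensions, user units are millimetres directly. The only transform is the Y-flip y_m = 175.733 − y_svg.

Shape 1 is a open polyline drawn with `<polyline>`. Its stroke #ff8800 means cut at S835, F1045. After flipping Y the toolpath is (49.067,92.608) → (48.930,149.620) → (187.618,104.747) → (56.787,148.172) → (145.539,80.655) → (48.772,5.388).

Shape 2 is a rectangle drawn with `<rect>`. Its stroke #ff0000 means score at S448, F2412. After flipping Y the toolpath is (49.682,99.342) → (104.960,99.342) → (104.960,51.529) → (49.682,51.529) → (49.682,99.342), returning to the start.

Shape 3 is a open polyline drawn with `<path>`. Its stroke #ff0000 means score at S448, F2412. After flipping Y the toolpath is (114.897,18.322) → (186.594,39.184) → (90.514,80.783).

Shape 4 is a regular polygon drawn with `<polygon>`. Its stroke #ff0000 means score at S448, F2412. After flipping Y the toolpath is (182.403,53.061) → (179.466,38.470) → (167.073,30.229) → (152.482,33.166) → (144.241,45.559) → (147.178,60.150) → (159.571,68.391) → (174.162,65.454) → (182.403,53.061), returning to the start.

Shape 5 is a open polyline drawn with `<path>`. Its stroke #ff0000 means score at S448, F2412. After flipping Y the toolpath is (140.920,155.134) → (117.376,141.279) → (30.633,104.140).

Shape 6 is a rectangle drawn with `<polygon>`. Its stroke #ff0000 means score at S448, F2412. After flipping Y the toolpath is (14.375,83.213) → (59.829,83.213) → (59.829,55.095) → (14.375,55.095) → (14.375,83.213), returning to the start.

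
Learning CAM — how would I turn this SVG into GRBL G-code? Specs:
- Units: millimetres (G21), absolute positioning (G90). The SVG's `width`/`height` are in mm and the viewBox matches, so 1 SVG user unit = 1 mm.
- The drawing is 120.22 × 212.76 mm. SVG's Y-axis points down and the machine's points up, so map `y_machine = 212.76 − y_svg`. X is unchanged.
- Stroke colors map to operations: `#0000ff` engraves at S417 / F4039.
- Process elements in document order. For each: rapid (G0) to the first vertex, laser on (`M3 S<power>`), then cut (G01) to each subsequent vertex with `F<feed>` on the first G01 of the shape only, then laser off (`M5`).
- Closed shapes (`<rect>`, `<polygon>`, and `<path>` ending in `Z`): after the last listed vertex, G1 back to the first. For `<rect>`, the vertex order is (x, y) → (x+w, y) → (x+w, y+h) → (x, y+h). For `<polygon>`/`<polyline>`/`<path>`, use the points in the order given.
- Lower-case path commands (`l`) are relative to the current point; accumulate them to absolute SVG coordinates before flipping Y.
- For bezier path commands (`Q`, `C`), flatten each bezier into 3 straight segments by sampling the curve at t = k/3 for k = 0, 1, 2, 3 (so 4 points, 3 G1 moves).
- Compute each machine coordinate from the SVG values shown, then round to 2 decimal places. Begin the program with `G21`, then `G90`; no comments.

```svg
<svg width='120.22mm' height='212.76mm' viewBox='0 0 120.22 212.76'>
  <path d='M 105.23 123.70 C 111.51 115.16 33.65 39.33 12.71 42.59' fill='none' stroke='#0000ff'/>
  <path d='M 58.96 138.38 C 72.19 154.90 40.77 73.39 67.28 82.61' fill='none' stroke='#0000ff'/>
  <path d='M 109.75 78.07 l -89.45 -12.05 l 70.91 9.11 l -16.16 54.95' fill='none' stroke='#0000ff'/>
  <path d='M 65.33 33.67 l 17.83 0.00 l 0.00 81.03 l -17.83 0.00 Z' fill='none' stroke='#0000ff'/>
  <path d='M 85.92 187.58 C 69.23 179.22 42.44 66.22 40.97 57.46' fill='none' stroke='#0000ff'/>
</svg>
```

viewBox `0 0 120.22 212.76` with mm width/height → 1 unit = 1 mm. Flip: y_m = 212.76 − y_svg.

**Shape 1** — `<path>` cubic bezier, stroke `#0000ff` → engrave (S417, F4039). Control points (SVG): P0=(105.23,123.70), P1=(111.51,115.16), P2=(33.65,39.33), P3=(12.71,42.59); sampled at t=k/3. Machine vertices: (105.23,89.06) → (88.69,114.61) → (47.40,152.49) → (12.71,170.17). Open path.

**Shape 2** — `<path>` cubic bezier, stroke `#0000ff` → engrave (S417, F4039). Control points (SVG): P0=(58.96,138.38), P1=(72.19,154.90), P2=(40.77,73.39), P3=(67.28,82.61); sampled at t=k/3. Machine vertices: (58.96,74.38) → (61.11,83.55) → (56.28,116.12) → (67.28,130.15). Open path.

**Shape 3** — `<path>` open polyline, stroke `#0000ff` → engrave (S417, F4039). Machine vertices: (109.75,134.69) → (20.30,146.74) → (91.21,137.63) → (75.05,82.68). Open path.

**Shape 4** — `<path>` rectangle, stroke `#0000ff` → engrave (S417, F4039). Machine vertices: (65.33,179.09) → (83.16,179.09) → (83.16,98.06) → (65.33,98.06) → (65.33,179.09). Closed: final G1 returns to the first vertex.

**Shape 5** — `<path>` cubic bezier, stroke `#0000ff` → engrave (S417, F4039). Control points (SVG): P0=(85.92,187.58), P1=(69.23,179.22), P2=(42.44,66.22), P3=(40.97,57.46); sampled at t=k/3. Machine vertices: (85.92,25.18) → (67.18,60.68) → (49.57,119.53) → (40.97,155.30). Open path.

G21
G90
G0 X105.23 Y89.06
M3 S417
G01 X88.69 Y114.61 F4039
G01 X47.40 Y152.49
G01 X12.71 Y170.17
M5
G0 X58.96 Y74.38
M3 S417
G01 X61.11 Y83.55 F4039
G01 X56.28 Y116.12
G01 X67.28 Y130.15
M5
G0 X109.75 Y134.69
M3 S417
G01 X20.30 Y146.74 F4039
G01 X91.21 Y137.63
G01 X75.05 Y82.68
M5
G0 X65.33 Y179.09
M3 S417
G01 X83.16 Y179.09 F4039
G01 X83.16 Y98.06
G01 X65.33 Y98.06
G01 X65.33 Y179.09
M5
G0 X85.92 Y25.18
M3 S417
G01 X67.18 Y60.68 F4039
G01 X49.57 Y119.53
G01 X40.97 Y155.30
M5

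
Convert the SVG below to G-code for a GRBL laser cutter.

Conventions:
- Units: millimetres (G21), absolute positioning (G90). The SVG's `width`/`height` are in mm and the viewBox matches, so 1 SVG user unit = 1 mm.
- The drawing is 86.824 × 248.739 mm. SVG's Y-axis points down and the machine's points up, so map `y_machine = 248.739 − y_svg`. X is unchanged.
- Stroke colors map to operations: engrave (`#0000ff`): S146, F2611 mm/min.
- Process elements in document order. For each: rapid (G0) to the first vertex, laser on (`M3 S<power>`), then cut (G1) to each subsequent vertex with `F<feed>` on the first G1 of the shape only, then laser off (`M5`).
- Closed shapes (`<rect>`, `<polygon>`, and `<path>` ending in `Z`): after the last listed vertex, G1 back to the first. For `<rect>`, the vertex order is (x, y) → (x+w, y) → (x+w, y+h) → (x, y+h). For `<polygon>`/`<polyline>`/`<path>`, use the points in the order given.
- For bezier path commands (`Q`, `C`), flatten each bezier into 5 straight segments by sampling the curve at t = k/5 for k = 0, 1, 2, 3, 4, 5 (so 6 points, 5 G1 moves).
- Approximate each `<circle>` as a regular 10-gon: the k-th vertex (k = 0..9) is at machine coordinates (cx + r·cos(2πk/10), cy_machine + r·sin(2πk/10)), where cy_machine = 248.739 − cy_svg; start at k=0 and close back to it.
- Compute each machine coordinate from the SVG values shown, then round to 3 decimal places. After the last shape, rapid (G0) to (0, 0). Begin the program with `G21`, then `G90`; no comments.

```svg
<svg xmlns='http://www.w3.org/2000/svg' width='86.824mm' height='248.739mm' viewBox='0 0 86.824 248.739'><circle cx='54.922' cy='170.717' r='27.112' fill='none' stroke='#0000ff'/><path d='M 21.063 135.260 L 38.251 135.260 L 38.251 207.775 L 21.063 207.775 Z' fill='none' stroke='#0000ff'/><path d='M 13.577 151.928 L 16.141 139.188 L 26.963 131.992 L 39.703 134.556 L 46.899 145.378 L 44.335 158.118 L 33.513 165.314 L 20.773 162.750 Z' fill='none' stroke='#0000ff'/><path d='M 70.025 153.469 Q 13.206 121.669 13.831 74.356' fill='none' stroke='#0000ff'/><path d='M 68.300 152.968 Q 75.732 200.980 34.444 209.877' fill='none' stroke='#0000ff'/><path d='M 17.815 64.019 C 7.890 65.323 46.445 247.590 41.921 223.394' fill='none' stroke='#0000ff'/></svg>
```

viewBox `0 0 86.824 248.739` with mm width/height → 1 unit = 1 mm. Flip: y_m = 248.739 − y_svg.

**Shape 1** — `<circle>` circle, stroke `#0000ff` → engrave (S146, F2611). Machine vertices: (82.034,78.022) → (76.856,93.958) → (63.300,103.807) → (46.544,103.807) → (32.988,93.958) → (27.810,78.022) → (32.988,62.086) → (46.544,52.237) → (63.300,52.237) → (76.856,62.086) → (82.034,78.022). Closed: final G1 returns to the first vertex.

**Shape 2** — `<path>` rectangle, stroke `#0000ff` → engrave (S146, F2611). Machine vertices: (21.063,113.479) → (38.251,113.479) → (38.251,40.964) → (21.063,40.964) → (21.063,113.479). Closed: final G1 returns to the first vertex.

**Shape 3** — `<path>` regular polygon, stroke `#0000ff` → engrave (S146, F2611). Machine vertices: (13.577,96.811) → (16.141,109.551) → (26.963,116.747) → (39.703,114.183) → (46.899,103.361) → (44.335,90.621) → (33.513,83.425) → (20.773,85.989) → (13.577,96.811). Closed: final G1 returns to the first vertex.

**Shape 4** — `<path>` quadratic bezier, stroke `#0000ff` → engrave (S146, F2611). Control points (SVG): P0=(70.025,153.469), P1=(13.206,121.669), P2=(13.831,74.356); sampled at t=k/5. Machine vertices: (70.025,95.270) → (49.595,108.611) → (33.761,123.192) → (22.522,139.015) → (15.879,156.078) → (13.831,174.383). Open path.

**Shape 5** — `<path>` quadratic bezier, stroke `#0000ff` → engrave (S146, F2611). Control points (SVG): P0=(68.300,152.968), P1=(75.732,200.980), P2=(34.444,209.877); sampled at t=k/5. Machine vertices: (68.300,95.771) → (69.324,78.131) → (66.450,63.620) → (59.679,52.238) → (49.010,43.985) → (34.444,38.862). Open path.

**Shape 6** — `<path>` cubic bezier, stroke `#0000ff` → engrave (S146, F2611). Control points (SVG): P0=(17.815,64.019), P1=(7.890,65.323), P2=(46.445,247.590), P3=(41.921,223.394); sampled at t=k/5. Machine vertices: (17.815,184.720) → (16.945,165.321) → (23.316,121.088) → (32.532,70.617) → (40.198,32.504) → (41.921,25.345). Open path.

G21
G90
G0 X82.034 Y78.022
M3 S146
G1 X76.856 Y93.958 F2611
G1 X63.300 Y103.807
G1 X46.544 Y103.807
G1 X32.988 Y93.958
G1 X27.810 Y78.022
G1 X32.988 Y62.086
G1 X46.544 Y52.237
G1 X63.300 Y52.237
G1 X76.856 Y62.086
G1 X82.034 Y78.022
M5
G0 X21.063 Y113.479
M3 S146
G1 X38.251 Y113.479 F2611
G1 X38.251 Y40.964
G1 X21.063 Y40.964
G1 X21.063 Y113.479
M5
G0 X13.577 Y96.811
M3 S146
G1 X16.141 Y109.551 F2611
G1 X26.963 Y116.747
G1 X39.703 Y114.183
G1 X46.899 Y103.361
G1 X44.335 Y90.621
G1 X33.513 Y83.425
G1 X20.773 Y85.989
G1 X13.577 Y96.811
M5
G0 X70.025 Y95.270
M3 S146
G1 X49.595 Y108.611 F2611
G1 X33.761 Y123.192
G1 X22.522 Y139.015
G1 X15.879 Y156.078
G1 X13.831 Y174.383
M5
G0 X68.300 Y95.771
M3 S146
G1 X69.324 Y78.131 F2611
G1 X66.450 Y63.620
G1 X59.679 Y52.238
G1 X49.010 Y43.985
G1 X34.444 Y38.862
M5
G0 X17.815 Y184.720
M3 S146
G1 X16.945 Y165.321 F2611
G1 X23.316 Y121.088
G1 X32.532 Y70.617
G1 X40.198 Y32.504
G1 X41.921 Y25.345
M5
G0 X0.000 Y0.000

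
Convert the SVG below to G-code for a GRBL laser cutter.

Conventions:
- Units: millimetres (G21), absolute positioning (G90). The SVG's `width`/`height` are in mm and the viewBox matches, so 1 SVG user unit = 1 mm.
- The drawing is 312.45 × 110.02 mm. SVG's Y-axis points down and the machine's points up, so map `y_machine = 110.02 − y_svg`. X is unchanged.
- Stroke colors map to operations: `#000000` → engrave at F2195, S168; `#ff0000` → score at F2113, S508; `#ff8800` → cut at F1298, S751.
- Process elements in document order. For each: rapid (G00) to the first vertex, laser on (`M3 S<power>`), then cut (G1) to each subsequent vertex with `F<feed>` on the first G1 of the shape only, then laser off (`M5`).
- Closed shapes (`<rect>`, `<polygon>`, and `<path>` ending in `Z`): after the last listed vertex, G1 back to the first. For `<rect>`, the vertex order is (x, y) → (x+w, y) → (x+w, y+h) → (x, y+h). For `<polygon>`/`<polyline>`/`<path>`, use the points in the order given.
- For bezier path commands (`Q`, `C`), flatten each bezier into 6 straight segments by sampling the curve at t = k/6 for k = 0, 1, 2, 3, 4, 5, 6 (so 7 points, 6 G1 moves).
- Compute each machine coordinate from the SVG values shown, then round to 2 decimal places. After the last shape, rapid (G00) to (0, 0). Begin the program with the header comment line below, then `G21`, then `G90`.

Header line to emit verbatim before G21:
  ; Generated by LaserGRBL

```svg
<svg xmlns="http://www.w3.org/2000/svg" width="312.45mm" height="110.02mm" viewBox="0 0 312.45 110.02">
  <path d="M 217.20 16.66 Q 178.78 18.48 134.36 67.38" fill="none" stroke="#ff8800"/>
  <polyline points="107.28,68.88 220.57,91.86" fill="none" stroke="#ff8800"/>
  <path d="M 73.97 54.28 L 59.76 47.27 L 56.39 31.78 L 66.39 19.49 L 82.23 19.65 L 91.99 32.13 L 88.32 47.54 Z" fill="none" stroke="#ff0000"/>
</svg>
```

; Generated by LaserGRBL
G21
G90
G00 X217.20 Y93.36
M3 S751
G1 X204.23 Y91.45 F1298
G1 X190.92 Y86.92
G1 X177.28 Y79.77
G1 X163.31 Y70.01
G1 X149.00 Y57.63
G1 X134.36 Y42.64
M5
G00 X107.28 Y41.14
M3 S751
G1 X220.57 Y18.16 F1298
M5
G00 X73.97 Y55.74
M3 S508
G1 X59.76 Y62.75 F2113
G1 X56.39 Y78.24
G1 X66.39 Y90.53
G1 X82.23 Y90.37
G1 X91.99 Y77.89
G1 X88.32 Y62.48
G1 X73.97 Y55.74
M5
G00 X0.00 Y0.00

viewBox `0 0 312.45 110.02` with mm width/height → 1 unit = 1 mm. Flip: y_m = 110.02 − y_svg.

**Shape 1** — `<path>` quadratic bezier, stroke `#ff8800` → cut (S751, F1298). Control points (SVG): P0=(217.20,16.66), P1=(178.78,18.48), P2=(134.36,67.38); sampled at t=k/6. Machine vertices: (217.20,93.36) → (204.23,91.45) → (190.92,86.92) → (177.28,79.77) → (163.31,70.01) → (149.00,57.63) → (134.36,42.64). Open path.

**Shape 2** — `<polyline>` line segment, stroke `#ff8800` → cut (S751, F1298). Machine vertices: (107.28,41.14) → (220.57,18.16). Open path.

**Shape 3** — `<path>` regular polygon, stroke `#ff0000` → score (S508, F2113). Machine vertices: (73.97,55.74) → (59.76,62.75) → (56.39,78.24) → (66.39,90.53) → (82.23,90.37) → (91.99,77.89) → (88.32,62.48) → (73.97,55.74). Closed: final G1 returns to the first vertex.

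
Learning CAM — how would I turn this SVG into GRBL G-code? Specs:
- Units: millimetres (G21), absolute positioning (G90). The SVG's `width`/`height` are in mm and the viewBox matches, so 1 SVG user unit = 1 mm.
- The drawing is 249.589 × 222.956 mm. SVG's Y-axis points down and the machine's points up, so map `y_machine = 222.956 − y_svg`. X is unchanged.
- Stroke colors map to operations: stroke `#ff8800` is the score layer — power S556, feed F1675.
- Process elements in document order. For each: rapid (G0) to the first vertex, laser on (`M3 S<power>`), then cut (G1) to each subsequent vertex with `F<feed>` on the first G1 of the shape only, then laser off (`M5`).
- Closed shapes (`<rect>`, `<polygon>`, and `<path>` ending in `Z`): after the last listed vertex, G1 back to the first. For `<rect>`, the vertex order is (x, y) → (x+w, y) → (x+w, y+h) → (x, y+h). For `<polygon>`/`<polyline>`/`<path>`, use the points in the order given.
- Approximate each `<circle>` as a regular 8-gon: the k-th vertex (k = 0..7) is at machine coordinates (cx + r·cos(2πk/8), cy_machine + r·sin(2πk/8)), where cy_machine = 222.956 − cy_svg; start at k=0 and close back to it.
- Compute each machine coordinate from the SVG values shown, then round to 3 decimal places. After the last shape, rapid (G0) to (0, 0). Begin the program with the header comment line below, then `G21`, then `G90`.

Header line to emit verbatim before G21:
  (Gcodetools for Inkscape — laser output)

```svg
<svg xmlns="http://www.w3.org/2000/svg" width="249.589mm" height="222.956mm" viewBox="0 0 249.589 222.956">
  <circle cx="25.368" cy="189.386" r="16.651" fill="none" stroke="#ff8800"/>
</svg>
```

1 u = 1 mm; y_m = 222.956 − y.

[1] `<circle>` circle, #ff8800→score S556 F1675: (42.019,33.570) → (37.142,45.344) → (25.368,50.221) → (13.594,45.344) → (8.717,33.570) → (13.594,21.796) → (25.368,16.919) → (37.142,21.796) → (42.019,33.570) (closed)

(Gcodetools for Inkscape — laser output)
G21
G90
G0 X42.019 Y33.570
M3 S556
G1 X37.142 Y45.344 F1675
G1 X25.368 Y50.221
G1 X13.594 Y45.344
G1 X8.717 Y33.570
G1 X13.594 Y21.796
G1 X25.368 Y16.919
G1 X37.142 Y21.796
G1 X42.019 Y33.570
M5
G0 X0.000 Y0.000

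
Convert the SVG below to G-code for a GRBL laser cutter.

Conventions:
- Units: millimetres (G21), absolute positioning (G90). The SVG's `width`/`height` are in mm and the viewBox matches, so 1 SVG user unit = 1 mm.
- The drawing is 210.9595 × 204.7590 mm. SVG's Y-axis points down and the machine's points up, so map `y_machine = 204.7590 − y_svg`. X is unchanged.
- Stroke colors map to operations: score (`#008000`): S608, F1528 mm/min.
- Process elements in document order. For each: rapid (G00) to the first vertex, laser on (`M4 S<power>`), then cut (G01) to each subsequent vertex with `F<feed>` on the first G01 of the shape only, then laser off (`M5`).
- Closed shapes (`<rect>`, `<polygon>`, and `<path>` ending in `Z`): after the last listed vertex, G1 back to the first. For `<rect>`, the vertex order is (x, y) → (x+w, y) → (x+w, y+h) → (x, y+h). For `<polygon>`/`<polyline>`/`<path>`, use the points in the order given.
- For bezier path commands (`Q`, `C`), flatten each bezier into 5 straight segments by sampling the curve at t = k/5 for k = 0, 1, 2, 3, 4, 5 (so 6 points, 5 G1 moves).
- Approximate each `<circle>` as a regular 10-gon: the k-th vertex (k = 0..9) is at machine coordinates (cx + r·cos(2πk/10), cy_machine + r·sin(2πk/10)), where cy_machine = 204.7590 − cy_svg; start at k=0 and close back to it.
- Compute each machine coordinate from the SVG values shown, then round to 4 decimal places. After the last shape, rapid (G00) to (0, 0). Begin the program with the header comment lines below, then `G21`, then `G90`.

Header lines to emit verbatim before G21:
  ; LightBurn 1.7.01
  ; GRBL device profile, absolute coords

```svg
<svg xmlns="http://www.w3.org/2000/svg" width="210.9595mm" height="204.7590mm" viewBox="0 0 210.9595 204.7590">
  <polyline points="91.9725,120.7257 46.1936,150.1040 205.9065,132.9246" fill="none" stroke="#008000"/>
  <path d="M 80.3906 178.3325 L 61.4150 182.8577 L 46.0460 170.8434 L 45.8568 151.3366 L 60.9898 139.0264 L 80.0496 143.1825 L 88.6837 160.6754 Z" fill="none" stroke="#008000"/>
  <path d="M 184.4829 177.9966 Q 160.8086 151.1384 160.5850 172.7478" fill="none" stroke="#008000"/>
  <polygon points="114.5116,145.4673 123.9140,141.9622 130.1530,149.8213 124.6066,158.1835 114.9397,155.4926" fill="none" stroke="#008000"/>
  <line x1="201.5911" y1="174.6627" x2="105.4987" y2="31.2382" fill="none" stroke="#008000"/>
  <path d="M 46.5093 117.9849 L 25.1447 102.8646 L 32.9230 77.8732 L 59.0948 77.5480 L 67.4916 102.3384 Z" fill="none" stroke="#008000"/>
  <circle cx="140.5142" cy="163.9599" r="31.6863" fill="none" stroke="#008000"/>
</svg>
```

; LightBurn 1.7.01
; GRBL device profile, absolute coords
G21
G90
G00 X91.9725 Y84.0333
M4 S608
G01 X46.1936 Y54.6550 F1528
G01 X205.9065 Y71.8344
M5
G00 X80.3906 Y26.4265
M4 S608
G01 X61.4150 Y21.9013 F1528
G01 X46.0460 Y33.9156
G01 X45.8568 Y53.4224
G01 X60.9898 Y65.7326
G01 X80.0496 Y61.5765
G01 X88.6837 Y44.0836
G01 X80.3906 Y26.4265
M5
G00 X184.4829 Y26.7624
M4 S608
G01 X175.9512 Y35.5670 F1528
G01 X169.2956 Y40.4941
G01 X164.5160 Y41.5439
G01 X161.6125 Y38.7163
G01 X160.5850 Y32.0112
M5
G00 X114.5116 Y59.2917
M4 S608
G01 X123.9140 Y62.7968 F1528
G01 X130.1530 Y54.9377
G01 X124.6066 Y46.5755
G01 X114.9397 Y49.2664
G01 X114.5116 Y59.2917
M5
G00 X201.5911 Y30.0963
M4 S608
G01 X105.4987 Y173.5208 F1528
M5
G00 X46.5093 Y86.7741
M4 S608
G01 X25.1447 Y101.8944 F1528
G01 X32.9230 Y126.8858
G01 X59.0948 Y127.2110
G01 X67.4916 Y102.4206
G01 X46.5093 Y86.7741
M5
G00 X172.2005 Y40.7991
M4 S608
G01 X166.1490 Y59.4238 F1528
G01 X150.3058 Y70.9346
G01 X130.7226 Y70.9346
G01 X114.8794 Y59.4238
G01 X108.8279 Y40.7991
G01 X114.8794 Y22.1744
G01 X130.7226 Y10.6636
G01 X150.3058 Y10.6636
G01 X166.1490 Y22.1744
G01 X172.2005 Y40.7991
M5
G00 X0.0000 Y0.0000

viewBox `0 0 210.9595 204.7590` with mm width/height → 1 unit = 1 mm. Flip: y_m = 204.7590 − y_svg.

**Shape 1** — `<polyline>` open polyline, stroke `#008000` → score (S608, F1528). Machine vertices: (91.9725,84.0333) → (46.1936,54.6550) → (205.9065,71.8344). Open path.

**Shape 2** — `<path>` regular polygon, stroke `#008000` → score (S608, F1528). Machine vertices: (80.3906,26.4265) → (61.4150,21.9013) → (46.0460,33.9156) → (45.8568,53.4224) → (60.9898,65.7326) → (80.0496,61.5765) → (88.6837,44.0836) → (80.3906,26.4265). Closed: final G1 returns to the first vertex.

**Shape 3** — `<path>` quadratic bezier, stroke `#008000` → score (S608, F1528). Control points (SVG): P0=(184.4829,177.9966), P1=(160.8086,151.1384), P2=(160.5850,172.7478); sampled at t=k/5. Machine vertices: (184.4829,26.7624) → (175.9512,35.5670) → (169.2956,40.4941) → (164.5160,41.5439) → (161.6125,38.7163) → (160.5850,32.0112). Open path.

**Shape 4** — `<polygon>` regular polygon, stroke `#008000` → score (S608, F1528). Machine vertices: (114.5116,59.2917) → (123.9140,62.7968) → (130.1530,54.9377) → (124.6066,46.5755) → (114.9397,49.2664) → (114.5116,59.2917). Closed: final G1 returns to the first vertex.

**Shape 5** — `<line>` line segment, stroke `#008000` → score (S608, F1528). Machine vertices: (201.5911,30.0963) → (105.4987,173.5208). Open path.

**Shape 6** — `<path>` regular polygon, stroke `#008000` → score (S608, F1528). Machine vertices: (46.5093,86.7741) → (25.1447,101.8944) → (32.9230,126.8858) → (59.0948,127.2110) → (67.4916,102.4206) → (46.5093,86.7741). Closed: final G1 returns to the first vertex.

**Shape 7** — `<circle>` circle, stroke `#008000` → score (S608, F1528). Machine vertices: (172.2005,40.7991) → (166.1490,59.4238) → (150.3058,70.9346) → (130.7226,70.9346) → (114.8794,59.4238) → (108.8279,40.7991) → (114.8794,22.1744) → (130.7226,10.6636) → (150.3058,10.6636) → (166.1490,22.1744) → (172.2005,40.7991). Closed: final G1 returns to the first vertex.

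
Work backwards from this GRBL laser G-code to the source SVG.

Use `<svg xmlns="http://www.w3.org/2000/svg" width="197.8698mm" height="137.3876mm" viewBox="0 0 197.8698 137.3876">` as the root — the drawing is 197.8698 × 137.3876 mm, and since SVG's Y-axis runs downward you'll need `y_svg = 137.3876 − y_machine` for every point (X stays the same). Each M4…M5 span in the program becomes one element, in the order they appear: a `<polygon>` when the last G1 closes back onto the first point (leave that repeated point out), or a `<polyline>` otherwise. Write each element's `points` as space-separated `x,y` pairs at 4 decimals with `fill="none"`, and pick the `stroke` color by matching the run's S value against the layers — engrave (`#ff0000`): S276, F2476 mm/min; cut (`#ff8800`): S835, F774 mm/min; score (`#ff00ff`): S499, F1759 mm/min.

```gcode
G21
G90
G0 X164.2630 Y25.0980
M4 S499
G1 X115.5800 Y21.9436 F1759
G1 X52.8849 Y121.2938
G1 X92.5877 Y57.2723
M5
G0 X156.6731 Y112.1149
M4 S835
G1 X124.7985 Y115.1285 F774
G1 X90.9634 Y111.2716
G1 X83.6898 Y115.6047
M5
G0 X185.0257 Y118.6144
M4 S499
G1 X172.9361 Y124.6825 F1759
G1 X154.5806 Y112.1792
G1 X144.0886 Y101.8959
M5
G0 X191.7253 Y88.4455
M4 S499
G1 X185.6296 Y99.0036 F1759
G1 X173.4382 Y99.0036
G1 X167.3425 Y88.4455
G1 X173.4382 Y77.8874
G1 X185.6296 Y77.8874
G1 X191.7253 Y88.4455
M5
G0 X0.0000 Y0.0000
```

<svg xmlns="http://www.w3.org/2000/svg" width="197.8698mm" height="137.3876mm" viewBox="0 0 197.8698 137.3876">
  <polyline points="164.2630,112.2896 115.5800,115.4440 52.8849,16.0938 92.5877,80.1153" fill="none" stroke="#ff00ff"/>
  <polyline points="156.6731,25.2727 124.7985,22.2591 90.9634,26.1160 83.6898,21.7829" fill="none" stroke="#ff8800"/>
  <polyline points="185.0257,18.7732 172.9361,12.7051 154.5806,25.2084 144.0886,35.4917" fill="none" stroke="#ff00ff"/>
  <polygon points="191.7253,48.9421 185.6296,38.3840 173.4382,38.3840 167.3425,48.9421 173.4382,59.5002 185.6296,59.5002" fill="none" stroke="#ff00ff"/>
</svg>

Each laser-on run becomes one SVG element. Flip Y back into SVG space with y_svg = 137.3876 − y_machine.

Run 1: S499 ⇒ score layer `#ff00ff`. The run is open, so emit a `<polyline>` with points (Y-flipped): 164.2630,112.2896 115.5800,115.4440 52.8849,16.0938 92.5877,80.1153.

Run 2: the run's S835 means `#ff8800` (cut). The run is open, so emit a `<polyline>` with points (Y-flipped): 156.6731,25.2727 124.7985,22.2591 90.9634,26.1160 83.6898,21.7829.

Run 3: power S499 maps to stroke `#ff00ff` (score). The run is open, so emit a `<polyline>` with points (Y-flipped): 185.0257,18.7732 172.9361,12.7051 154.5806,25.2084 144.0886,35.4917.

Run 4: power S499 maps to stroke `#ff00ff` (score). The run returns to its start, so emit a `<polygon>` with points (Y-flipped): 191.7253,48.9421 185.6296,38.3840 173.4382,38.3840 167.3425,48.9421 173.4382,59.5002 185.6296,59.5002.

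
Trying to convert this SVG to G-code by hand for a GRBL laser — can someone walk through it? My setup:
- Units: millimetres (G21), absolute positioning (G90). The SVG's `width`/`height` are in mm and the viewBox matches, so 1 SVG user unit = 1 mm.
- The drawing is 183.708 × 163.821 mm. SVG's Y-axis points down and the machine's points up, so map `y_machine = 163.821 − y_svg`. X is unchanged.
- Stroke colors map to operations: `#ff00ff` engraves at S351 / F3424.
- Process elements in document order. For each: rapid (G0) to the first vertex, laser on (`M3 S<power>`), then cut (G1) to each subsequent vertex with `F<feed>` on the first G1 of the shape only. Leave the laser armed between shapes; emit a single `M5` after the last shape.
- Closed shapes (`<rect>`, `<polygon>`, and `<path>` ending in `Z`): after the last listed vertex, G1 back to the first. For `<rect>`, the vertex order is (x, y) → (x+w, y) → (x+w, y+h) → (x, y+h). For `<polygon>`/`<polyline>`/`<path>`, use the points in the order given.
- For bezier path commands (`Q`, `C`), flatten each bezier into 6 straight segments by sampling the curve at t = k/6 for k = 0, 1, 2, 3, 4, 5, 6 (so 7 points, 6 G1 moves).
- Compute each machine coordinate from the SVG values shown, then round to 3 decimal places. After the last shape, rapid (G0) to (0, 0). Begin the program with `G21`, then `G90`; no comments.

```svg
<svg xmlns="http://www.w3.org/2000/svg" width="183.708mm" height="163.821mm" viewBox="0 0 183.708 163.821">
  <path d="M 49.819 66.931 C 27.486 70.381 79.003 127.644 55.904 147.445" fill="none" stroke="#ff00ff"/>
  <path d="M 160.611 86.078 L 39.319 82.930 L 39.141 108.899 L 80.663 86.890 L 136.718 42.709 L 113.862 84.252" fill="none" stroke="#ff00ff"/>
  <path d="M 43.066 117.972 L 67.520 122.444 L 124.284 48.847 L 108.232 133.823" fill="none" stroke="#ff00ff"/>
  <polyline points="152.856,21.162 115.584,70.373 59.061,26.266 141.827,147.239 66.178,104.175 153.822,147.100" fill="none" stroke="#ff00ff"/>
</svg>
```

Since the viewBox matches the mm dimensions, user units are millimetres directly. The only transform is the Y-flip y_m = 163.821 − y_svg.

Shape 1 is a cubic bezier drawn with `<path>`. Its stroke #ff00ff means engrave at S351, F3424. After flipping Y the toolpath is (49.819,96.890) → (44.119,91.103) → (46.604,78.883) → (53.149,62.765) → (59.630,45.284) → (61.923,28.976) → (55.904,16.376).

Shape 2 is a open polyline drawn with `<path>`. Its stroke #ff00ff means engrave at S351, F3424. After flipping Y the toolpath is (160.611,77.743) → (39.319,80.891) → (39.141,54.922) → (80.663,76.931) → (136.718,121.112) → (113.862,79.569).

Shape 3 is a open polyline drawn with `<path>`. Its stroke #ff00ff means engrave at S351, F3424. After flipping Y the toolpath is (43.066,45.849) → (67.520,41.377) → (124.284,114.974) → (108.232,29.998).

Shape 4 is a open polyline drawn with `<polyline>`. Its stroke #ff00ff means engrave at S351, F3424. After flipping Y the toolpath is (152.856,142.659) → (115.584,93.448) → (59.061,137.555) → (141.827,16.582) → (66.178,59.646) → (153.822,16.721).

G21
G90
G0 X49.819 Y96.890
M3 S351
G1 X44.119 Y91.103 F3424
G1 X46.604 Y78.883
G1 X53.149 Y62.765
G1 X59.630 Y45.284
G1 X61.923 Y28.976
G1 X55.904 Y16.376
G0 X160.611 Y77.743
M3 S351
G1 X39.319 Y80.891 F3424
G1 X39.141 Y54.922
G1 X80.663 Y76.931
G1 X136.718 Y121.112
G1 X113.862 Y79.569
G0 X43.066 Y45.849
M3 S351
G1 X67.520 Y41.377 F3424
G1 X124.284 Y114.974
G1 X108.232 Y29.998
G0 X152.856 Y142.659
M3 S351
G1 X115.584 Y93.448 F3424
G1 X59.061 Y137.555
G1 X141.827 Y16.582
G1 X66.178 Y59.646
G1 X153.822 Y16.721
M5
G0 X0.000 Y0.000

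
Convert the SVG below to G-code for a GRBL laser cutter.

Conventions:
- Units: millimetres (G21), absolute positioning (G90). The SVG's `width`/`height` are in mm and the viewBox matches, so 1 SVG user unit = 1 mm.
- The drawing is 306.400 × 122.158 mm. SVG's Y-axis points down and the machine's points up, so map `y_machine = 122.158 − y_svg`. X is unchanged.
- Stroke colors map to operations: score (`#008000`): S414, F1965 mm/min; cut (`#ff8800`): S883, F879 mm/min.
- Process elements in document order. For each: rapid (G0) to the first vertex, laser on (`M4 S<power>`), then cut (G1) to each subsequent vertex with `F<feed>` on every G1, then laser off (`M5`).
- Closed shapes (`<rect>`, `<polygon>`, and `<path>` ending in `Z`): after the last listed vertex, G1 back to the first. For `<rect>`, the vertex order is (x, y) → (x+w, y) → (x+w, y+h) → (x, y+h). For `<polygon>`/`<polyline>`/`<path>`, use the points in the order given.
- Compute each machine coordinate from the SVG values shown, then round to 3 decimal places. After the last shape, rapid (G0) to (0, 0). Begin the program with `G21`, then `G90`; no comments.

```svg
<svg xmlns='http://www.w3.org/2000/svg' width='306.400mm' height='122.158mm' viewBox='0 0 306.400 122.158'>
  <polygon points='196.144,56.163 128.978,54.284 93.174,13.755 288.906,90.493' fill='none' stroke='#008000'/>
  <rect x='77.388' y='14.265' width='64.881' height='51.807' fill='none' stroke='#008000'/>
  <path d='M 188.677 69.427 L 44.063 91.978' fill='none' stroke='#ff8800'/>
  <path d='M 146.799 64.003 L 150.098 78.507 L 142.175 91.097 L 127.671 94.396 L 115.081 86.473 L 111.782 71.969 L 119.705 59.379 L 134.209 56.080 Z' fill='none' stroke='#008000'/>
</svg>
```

G21
G90
G0 X196.144 Y65.995
M4 S414
G1 X128.978 Y67.874 F1965
G1 X93.174 Y108.403 F1965
G1 X288.906 Y31.665 F1965
G1 X196.144 Y65.995 F1965
M5
G0 X77.388 Y107.893
M4 S414
G1 X142.269 Y107.893 F1965
G1 X142.269 Y56.086 F1965
G1 X77.388 Y56.086 F1965
G1 X77.388 Y107.893 F1965
M5
G0 X188.677 Y52.731
M4 S883
G1 X44.063 Y30.180 F879
M5
G0 X146.799 Y58.155
M4 S414
G1 X150.098 Y43.651 F1965
G1 X142.175 Y31.061 F1965
G1 X127.671 Y27.762 F1965
G1 X115.081 Y35.685 F1965
G1 X111.782 Y50.189 F1965
G1 X119.705 Y62.779 F1965
G1 X134.209 Y66.078 F1965
G1 X146.799 Y58.155 F1965
M5
G0 X0.000 Y0.000

Since the viewBox matches the mm dimensions, user units are millimetres directly. The only transform is the Y-flip y_m = 122.158 − y_svg.

Shape 1 is a closed polygon drawn with `<polygon>`. Its stroke #008000 means score at S414, F1965. After flipping Y the toolpath is (196.144,65.995) → (128.978,67.874) → (93.174,108.403) → (288.906,31.665) → (196.144,65.995), returning to the start.

Shape 2 is a rectangle drawn with `<rect>`. Its stroke #008000 means score at S414, F1965. After flipping Y the toolpath is (77.388,107.893) → (142.269,107.893) → (142.269,56.086) → (77.388,56.086) → (77.388,107.893), returning to the start.

Shape 3 is a line segment drawn with `<path>`. Its stroke #ff8800 means cut at S883, F879. After flipping Y the toolpath is (188.677,52.731) → (44.063,30.180).

Shape 4 is a regular polygon drawn with `<path>`. Its stroke #008000 means score at S414, F1965. After flipping Y the toolpath is (146.799,58.155) → (150.098,43.651) → (142.175,31.061) → (127.671,27.762) → (115.081,35.685) → (111.782,50.189) → (119.705,62.779) → (134.209,66.078) → (146.799,58.155), returning to the start.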